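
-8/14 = -4/7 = -0.57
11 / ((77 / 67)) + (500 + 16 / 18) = 32159 / 63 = 510.46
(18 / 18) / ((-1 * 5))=-1 / 5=-0.20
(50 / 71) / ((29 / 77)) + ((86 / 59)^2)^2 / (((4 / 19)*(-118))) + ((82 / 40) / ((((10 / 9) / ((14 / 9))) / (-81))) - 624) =-125826382565325927 / 147202913164100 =-854.78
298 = 298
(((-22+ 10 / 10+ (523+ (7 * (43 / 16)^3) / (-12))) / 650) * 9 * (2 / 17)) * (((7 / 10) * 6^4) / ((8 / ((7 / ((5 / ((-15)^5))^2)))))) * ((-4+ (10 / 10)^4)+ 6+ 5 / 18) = 347385193564264734375 / 7241728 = 47969931149618.54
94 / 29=3.24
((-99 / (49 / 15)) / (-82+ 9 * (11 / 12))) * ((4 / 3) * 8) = 12672 / 2891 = 4.38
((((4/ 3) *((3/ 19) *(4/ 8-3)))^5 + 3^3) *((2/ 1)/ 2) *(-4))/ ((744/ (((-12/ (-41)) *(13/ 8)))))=-867810749/ 12588487316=-0.07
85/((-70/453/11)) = -84711/14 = -6050.79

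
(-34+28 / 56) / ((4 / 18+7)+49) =-603 / 1012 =-0.60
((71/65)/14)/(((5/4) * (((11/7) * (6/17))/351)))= 10863/275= 39.50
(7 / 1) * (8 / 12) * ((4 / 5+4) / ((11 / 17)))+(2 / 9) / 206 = 1765063 / 50985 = 34.62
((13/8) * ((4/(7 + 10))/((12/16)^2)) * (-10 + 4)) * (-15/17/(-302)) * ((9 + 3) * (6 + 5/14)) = -0.91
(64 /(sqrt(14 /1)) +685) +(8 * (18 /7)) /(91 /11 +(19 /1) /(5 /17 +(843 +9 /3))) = 32 * sqrt(14) /7 +1052920193 /1531565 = 704.58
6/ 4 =3/ 2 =1.50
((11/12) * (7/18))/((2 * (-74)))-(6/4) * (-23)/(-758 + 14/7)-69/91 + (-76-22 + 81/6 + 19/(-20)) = -1254635623/14545440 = -86.26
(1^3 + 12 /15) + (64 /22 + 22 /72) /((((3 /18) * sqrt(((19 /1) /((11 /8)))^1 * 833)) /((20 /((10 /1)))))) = 67 * sqrt(7106) /15708 + 9 /5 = 2.16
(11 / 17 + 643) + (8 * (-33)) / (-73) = 803254 / 1241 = 647.26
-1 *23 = -23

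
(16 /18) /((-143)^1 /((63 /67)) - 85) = -7 /1867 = -0.00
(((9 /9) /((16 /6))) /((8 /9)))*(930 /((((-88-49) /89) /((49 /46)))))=-54752355 /201664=-271.50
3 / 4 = 0.75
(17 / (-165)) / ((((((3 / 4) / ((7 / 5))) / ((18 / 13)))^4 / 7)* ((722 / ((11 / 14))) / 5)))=-1128508416 / 6444075625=-0.18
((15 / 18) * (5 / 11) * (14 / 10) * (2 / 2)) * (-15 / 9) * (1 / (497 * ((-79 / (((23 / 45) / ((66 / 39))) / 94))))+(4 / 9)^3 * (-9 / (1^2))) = 129913427855 / 186031369656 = 0.70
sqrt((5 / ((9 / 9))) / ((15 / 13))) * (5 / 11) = 5 * sqrt(39) / 33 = 0.95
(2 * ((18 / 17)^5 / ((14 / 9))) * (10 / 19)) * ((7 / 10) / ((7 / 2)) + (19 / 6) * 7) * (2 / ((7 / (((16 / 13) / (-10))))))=-60859206144 / 85922646355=-0.71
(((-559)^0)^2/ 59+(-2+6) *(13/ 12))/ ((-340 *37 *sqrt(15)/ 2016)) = -8624 *sqrt(15)/ 185555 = -0.18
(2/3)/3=2/9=0.22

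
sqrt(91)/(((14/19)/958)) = 9101 * sqrt(91)/7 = 12402.57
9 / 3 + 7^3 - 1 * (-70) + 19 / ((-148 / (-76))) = 425.76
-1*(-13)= 13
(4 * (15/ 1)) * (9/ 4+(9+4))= 915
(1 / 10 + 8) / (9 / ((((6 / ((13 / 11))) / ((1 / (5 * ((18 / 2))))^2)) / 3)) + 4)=2.02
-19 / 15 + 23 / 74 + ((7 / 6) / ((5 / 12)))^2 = 38207 / 5550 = 6.88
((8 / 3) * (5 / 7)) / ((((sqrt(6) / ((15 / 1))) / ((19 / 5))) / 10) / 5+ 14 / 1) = 36100000 / 265334999 - 19000 * sqrt(6) / 5572034979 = 0.14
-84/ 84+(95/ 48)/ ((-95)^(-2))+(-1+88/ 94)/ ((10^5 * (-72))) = 17860.98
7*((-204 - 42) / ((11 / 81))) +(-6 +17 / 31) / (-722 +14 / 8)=-12457269466 / 982421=-12680.17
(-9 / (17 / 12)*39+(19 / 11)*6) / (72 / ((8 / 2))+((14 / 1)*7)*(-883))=22197 / 8089246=0.00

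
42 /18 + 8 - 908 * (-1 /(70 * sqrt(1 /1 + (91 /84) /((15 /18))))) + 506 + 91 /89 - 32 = 454 * sqrt(230) /805 + 129590 /267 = 493.91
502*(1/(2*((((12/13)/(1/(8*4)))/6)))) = 3263/64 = 50.98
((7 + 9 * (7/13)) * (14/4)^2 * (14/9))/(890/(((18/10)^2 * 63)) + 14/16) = 119800296/2778373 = 43.12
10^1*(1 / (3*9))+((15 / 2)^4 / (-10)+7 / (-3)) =-275071 / 864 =-318.37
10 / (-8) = -5 / 4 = -1.25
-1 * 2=-2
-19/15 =-1.27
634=634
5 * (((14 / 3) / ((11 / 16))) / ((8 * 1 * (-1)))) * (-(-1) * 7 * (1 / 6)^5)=-245 / 64152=-0.00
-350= -350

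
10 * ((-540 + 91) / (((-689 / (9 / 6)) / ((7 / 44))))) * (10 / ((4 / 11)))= 235725 / 5512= 42.77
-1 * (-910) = 910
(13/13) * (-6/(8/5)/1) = -15/4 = -3.75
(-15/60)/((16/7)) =-7/64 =-0.11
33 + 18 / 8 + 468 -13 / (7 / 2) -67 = 12111 / 28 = 432.54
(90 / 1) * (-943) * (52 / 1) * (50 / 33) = -6686727.27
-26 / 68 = -13 / 34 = -0.38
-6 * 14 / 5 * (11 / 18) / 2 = -77 / 15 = -5.13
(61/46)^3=226981/97336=2.33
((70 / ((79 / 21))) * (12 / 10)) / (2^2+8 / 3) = 1323 / 395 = 3.35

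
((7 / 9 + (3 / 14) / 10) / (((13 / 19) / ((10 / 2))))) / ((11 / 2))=19133 / 18018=1.06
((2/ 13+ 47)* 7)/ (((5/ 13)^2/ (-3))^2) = 84845943/ 625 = 135753.51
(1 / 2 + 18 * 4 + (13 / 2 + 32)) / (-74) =-3 / 2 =-1.50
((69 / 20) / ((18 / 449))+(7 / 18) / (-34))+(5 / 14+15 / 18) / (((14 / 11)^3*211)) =133396692001 / 1550229660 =86.05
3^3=27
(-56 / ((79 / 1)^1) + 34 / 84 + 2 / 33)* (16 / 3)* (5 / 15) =-71096 / 164241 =-0.43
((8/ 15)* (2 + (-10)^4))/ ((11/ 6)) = 160032/ 55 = 2909.67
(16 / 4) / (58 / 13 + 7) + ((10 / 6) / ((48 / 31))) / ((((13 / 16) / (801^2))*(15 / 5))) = 548807161 / 1937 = 283328.43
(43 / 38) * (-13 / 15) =-559 / 570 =-0.98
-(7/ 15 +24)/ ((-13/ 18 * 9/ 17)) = 12478/ 195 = 63.99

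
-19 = -19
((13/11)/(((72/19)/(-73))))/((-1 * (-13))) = -1.75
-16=-16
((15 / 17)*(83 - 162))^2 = 1404225 / 289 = 4858.91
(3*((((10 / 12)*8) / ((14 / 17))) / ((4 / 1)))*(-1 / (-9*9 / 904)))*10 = 384200 / 567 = 677.60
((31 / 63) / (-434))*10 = -5 / 441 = -0.01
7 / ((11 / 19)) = 133 / 11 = 12.09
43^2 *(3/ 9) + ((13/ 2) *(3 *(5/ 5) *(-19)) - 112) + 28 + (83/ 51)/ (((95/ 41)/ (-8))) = 1513717/ 9690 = 156.21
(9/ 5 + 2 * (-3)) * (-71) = 298.20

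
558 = 558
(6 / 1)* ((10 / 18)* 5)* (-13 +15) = 100 / 3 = 33.33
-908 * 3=-2724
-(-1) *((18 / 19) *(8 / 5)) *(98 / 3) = 4704 / 95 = 49.52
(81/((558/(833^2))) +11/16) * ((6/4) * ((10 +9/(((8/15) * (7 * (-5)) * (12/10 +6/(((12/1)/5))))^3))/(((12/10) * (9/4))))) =2777624586219742825/4963676304384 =559590.19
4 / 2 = 2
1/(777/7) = 1/111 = 0.01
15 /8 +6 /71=1113 /568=1.96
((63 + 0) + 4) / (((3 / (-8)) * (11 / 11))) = -536 / 3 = -178.67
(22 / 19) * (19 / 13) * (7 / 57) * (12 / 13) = 616 / 3211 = 0.19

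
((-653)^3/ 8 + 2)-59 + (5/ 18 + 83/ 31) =-77686297111/ 2232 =-34805688.67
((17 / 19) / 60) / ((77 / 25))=85 / 17556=0.00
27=27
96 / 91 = 1.05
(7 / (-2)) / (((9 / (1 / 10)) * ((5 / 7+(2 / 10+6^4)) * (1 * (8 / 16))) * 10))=-49 / 8170560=-0.00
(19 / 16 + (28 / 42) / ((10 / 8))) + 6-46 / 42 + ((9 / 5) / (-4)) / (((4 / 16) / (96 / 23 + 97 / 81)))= -70549 / 23184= -3.04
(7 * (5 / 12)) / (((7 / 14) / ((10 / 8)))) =175 / 24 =7.29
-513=-513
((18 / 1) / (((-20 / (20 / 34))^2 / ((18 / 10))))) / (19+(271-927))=-81 / 1840930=-0.00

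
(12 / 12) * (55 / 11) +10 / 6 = 20 / 3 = 6.67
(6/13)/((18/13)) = 1/3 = 0.33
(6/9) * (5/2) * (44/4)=18.33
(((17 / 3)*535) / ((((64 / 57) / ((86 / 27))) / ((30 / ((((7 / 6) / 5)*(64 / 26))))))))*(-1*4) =-2414949875 / 1344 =-1796837.70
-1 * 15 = -15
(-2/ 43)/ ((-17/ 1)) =2/ 731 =0.00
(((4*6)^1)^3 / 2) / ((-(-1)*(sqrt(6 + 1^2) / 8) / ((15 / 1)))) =313498.85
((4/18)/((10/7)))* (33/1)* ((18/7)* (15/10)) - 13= 34/5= 6.80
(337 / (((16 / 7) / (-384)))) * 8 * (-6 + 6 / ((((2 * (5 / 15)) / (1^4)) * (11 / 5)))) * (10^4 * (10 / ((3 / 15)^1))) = 432340363636.36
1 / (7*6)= 1 / 42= 0.02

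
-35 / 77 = -5 / 11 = -0.45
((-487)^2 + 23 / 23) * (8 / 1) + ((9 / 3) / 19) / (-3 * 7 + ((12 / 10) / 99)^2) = 20610450492965 / 10862699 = 1897359.99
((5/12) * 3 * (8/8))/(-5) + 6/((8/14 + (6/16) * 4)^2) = 3863/3364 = 1.15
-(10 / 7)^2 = -100 / 49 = -2.04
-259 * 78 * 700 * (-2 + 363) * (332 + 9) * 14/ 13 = -1874729749200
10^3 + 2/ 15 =15002/ 15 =1000.13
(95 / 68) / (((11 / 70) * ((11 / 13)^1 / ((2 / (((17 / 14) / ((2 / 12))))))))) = 302575 / 104907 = 2.88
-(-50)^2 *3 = -7500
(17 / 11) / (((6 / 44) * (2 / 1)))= 5.67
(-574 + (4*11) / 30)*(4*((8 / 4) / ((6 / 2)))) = -68704 / 45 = -1526.76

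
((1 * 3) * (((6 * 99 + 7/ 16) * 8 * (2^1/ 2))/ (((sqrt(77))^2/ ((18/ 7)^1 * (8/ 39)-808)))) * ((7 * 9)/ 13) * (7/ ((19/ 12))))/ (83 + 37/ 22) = -2795473120/ 73853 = -37851.86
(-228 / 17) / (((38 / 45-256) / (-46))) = -235980 / 97597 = -2.42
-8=-8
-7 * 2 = -14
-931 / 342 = -49 / 18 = -2.72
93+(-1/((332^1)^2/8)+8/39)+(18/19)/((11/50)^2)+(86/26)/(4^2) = 1116612568091/9882794064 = 112.99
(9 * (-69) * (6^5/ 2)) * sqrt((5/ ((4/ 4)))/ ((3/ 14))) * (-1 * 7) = 5633712 * sqrt(210) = 81640243.07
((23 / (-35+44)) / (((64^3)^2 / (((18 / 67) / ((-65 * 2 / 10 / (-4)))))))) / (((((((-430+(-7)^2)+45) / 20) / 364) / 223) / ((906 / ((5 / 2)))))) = -774479 / 143881404416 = -0.00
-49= -49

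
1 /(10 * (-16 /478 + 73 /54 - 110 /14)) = -45171 /2953625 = -0.02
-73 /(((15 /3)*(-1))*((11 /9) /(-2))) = -23.89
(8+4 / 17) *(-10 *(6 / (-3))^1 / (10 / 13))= 3640 / 17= 214.12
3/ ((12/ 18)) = 9/ 2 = 4.50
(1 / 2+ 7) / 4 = 1.88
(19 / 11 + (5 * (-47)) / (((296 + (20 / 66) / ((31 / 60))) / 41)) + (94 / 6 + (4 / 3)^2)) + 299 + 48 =1113671057 / 3337488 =333.69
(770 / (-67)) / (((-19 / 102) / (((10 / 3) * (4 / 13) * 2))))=126.56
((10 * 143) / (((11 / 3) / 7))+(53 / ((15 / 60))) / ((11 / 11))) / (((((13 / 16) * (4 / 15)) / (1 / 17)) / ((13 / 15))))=11768 / 17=692.24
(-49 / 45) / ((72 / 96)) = -196 / 135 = -1.45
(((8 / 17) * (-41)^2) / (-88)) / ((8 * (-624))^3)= 1681 / 23262979424256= 0.00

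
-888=-888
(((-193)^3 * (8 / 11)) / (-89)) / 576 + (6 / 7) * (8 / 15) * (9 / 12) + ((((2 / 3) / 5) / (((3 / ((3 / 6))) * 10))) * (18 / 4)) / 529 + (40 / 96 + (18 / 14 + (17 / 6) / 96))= 5432525735317 / 52203412800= 104.06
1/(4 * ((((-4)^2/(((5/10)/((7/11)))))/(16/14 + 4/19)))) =495/29792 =0.02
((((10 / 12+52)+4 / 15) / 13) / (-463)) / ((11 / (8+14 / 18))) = -0.01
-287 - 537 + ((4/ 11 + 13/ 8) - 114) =-82369/ 88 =-936.01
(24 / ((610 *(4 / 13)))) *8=312 / 305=1.02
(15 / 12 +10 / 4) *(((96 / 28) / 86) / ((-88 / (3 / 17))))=-135 / 450296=-0.00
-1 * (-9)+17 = 26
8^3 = 512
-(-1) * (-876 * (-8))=7008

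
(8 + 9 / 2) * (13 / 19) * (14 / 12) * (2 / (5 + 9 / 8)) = 1300 / 399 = 3.26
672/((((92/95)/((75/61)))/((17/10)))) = 2034900/1403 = 1450.39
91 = 91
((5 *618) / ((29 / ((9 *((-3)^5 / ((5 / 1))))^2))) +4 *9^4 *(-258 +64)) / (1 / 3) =6652893366 / 145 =45882023.21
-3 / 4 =-0.75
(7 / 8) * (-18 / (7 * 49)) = -9 / 196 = -0.05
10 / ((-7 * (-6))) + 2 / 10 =46 / 105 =0.44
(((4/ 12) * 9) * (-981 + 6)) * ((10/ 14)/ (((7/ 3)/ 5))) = -219375/ 49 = -4477.04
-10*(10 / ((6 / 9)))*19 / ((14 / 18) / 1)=-25650 / 7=-3664.29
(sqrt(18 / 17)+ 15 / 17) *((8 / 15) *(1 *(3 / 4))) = 6 / 17+ 6 *sqrt(34) / 85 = 0.76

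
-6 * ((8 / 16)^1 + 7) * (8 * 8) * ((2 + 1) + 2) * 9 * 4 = -518400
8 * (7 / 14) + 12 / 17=4.71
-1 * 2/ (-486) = 1/ 243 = 0.00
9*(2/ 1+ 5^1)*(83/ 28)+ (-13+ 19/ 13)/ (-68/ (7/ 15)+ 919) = 186.74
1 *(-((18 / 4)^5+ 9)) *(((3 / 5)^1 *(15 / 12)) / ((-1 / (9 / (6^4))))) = 19779 / 2048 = 9.66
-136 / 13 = -10.46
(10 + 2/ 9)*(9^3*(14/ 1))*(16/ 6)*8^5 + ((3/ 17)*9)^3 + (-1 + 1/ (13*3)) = 1746750677769551/ 191607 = 9116319747.03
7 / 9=0.78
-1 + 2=1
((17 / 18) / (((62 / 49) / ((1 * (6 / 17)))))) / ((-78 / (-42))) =343 / 2418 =0.14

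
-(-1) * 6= 6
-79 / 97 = -0.81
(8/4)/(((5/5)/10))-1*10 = 10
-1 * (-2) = 2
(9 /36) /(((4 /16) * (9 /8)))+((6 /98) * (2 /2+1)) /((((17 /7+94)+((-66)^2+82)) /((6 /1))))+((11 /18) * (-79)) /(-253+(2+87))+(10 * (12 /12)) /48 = 228212617 /163974006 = 1.39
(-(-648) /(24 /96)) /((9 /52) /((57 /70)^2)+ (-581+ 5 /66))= -802840896 /179853463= -4.46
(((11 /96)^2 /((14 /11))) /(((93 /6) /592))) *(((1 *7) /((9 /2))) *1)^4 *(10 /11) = 7678055 /3661038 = 2.10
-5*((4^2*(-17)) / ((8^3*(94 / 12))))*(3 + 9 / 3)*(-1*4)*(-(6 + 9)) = 11475 / 94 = 122.07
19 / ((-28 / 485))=-9215 / 28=-329.11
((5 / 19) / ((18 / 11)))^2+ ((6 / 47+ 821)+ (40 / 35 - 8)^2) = 868.17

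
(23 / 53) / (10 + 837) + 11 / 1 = 493824 / 44891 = 11.00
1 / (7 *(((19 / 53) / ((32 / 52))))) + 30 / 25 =12494 / 8645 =1.45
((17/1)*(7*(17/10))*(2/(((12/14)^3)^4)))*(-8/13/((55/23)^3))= -340687242400749041/2942567559360000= -115.78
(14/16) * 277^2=537103/8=67137.88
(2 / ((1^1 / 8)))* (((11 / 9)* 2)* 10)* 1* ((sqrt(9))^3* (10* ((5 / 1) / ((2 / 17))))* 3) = 13464000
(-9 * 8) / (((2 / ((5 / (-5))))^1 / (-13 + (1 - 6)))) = -648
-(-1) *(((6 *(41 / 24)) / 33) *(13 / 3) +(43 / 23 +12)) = 138583 / 9108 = 15.22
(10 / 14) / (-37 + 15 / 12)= -20 / 1001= -0.02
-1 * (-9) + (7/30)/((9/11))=2507/270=9.29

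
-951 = -951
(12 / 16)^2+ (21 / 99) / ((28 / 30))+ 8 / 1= 1547 / 176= 8.79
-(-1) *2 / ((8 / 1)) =1 / 4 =0.25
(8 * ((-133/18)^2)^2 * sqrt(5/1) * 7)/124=2190305047 * sqrt(5)/1627128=3010.01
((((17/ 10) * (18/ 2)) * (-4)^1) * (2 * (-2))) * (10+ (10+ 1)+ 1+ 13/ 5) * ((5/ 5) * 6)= 36132.48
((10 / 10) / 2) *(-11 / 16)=-11 / 32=-0.34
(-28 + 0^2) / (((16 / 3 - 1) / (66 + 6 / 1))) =-6048 / 13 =-465.23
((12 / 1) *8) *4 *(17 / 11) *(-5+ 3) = -13056 / 11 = -1186.91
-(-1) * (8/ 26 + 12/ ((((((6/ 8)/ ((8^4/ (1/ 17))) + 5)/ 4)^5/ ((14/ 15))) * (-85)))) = 64333393060873125601378746062516/ 243211621810288962040095394388425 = 0.26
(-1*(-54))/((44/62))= 837/11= 76.09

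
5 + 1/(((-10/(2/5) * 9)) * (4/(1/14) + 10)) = 74249/14850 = 5.00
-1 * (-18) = 18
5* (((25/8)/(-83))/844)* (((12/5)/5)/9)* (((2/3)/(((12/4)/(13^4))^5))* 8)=-190049637748807994388010/38300931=-4962010916883665.16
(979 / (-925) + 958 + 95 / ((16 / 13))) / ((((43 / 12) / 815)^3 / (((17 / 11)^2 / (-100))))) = -517202843364396351 / 1779764195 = -290601892.55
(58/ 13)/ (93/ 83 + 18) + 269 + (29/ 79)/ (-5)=2193450136/ 8149245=269.16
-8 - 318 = -326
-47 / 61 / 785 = -47 / 47885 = -0.00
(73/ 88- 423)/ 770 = -37151/ 67760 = -0.55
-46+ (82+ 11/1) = 47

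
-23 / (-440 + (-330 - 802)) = 23 / 1572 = 0.01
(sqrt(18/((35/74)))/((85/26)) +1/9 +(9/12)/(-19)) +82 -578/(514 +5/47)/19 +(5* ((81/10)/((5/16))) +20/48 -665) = -18716181017/41318730 +156* sqrt(1295)/2975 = -451.08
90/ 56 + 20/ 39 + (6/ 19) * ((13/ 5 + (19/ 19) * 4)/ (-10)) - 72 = -36354883/ 518700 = -70.09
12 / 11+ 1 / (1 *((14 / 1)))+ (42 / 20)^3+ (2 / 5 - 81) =-5403603 / 77000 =-70.18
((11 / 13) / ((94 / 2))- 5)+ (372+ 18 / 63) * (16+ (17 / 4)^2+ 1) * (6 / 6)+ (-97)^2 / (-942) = 210121761007 / 16115736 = 13038.30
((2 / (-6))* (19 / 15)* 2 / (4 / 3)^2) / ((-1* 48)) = 0.01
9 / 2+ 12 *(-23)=-543 / 2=-271.50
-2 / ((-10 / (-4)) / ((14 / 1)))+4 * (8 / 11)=-456 / 55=-8.29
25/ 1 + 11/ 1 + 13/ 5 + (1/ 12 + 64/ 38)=46019/ 1140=40.37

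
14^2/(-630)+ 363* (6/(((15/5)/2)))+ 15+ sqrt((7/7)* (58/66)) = sqrt(957)/33+ 66001/45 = 1467.63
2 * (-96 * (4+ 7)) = -2112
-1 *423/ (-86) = 4.92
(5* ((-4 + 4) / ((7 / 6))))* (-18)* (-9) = 0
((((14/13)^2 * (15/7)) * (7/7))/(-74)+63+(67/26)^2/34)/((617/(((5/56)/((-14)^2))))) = 268566185/5759126254336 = 0.00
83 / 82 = 1.01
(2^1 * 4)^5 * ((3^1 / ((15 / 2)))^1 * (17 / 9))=1114112 / 45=24758.04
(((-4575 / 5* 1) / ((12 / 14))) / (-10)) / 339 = 427 / 1356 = 0.31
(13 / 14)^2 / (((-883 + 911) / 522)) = 44109 / 2744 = 16.07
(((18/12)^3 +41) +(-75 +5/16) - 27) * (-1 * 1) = 917/16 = 57.31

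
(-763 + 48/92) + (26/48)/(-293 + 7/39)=-1602184207/2101280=-762.48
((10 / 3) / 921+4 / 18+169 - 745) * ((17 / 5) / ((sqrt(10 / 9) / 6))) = -27044688 * sqrt(10) / 7675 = -11143.04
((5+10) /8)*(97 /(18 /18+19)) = 291 /32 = 9.09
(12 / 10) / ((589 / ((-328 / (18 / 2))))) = -656 / 8835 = -0.07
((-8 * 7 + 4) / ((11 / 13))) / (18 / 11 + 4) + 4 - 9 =-493 / 31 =-15.90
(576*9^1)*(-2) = -10368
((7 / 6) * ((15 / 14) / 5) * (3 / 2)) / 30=1 / 80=0.01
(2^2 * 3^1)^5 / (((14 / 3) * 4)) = 93312 / 7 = 13330.29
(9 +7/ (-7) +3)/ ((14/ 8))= 44/ 7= 6.29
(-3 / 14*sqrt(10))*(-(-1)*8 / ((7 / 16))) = -192*sqrt(10) / 49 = -12.39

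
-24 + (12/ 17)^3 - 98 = -121.65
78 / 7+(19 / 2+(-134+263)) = 2095 / 14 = 149.64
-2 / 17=-0.12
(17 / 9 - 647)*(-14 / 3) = 81284 / 27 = 3010.52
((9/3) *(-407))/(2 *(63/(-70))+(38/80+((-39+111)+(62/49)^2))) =-117264840/6941387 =-16.89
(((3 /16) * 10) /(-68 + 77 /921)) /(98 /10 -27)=69075 /43035088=0.00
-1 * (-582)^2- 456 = -339180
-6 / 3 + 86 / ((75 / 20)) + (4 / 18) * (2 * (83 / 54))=26264 / 1215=21.62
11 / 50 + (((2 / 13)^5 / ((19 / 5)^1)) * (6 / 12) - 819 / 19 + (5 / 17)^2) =-4362839739907 / 101938493150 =-42.80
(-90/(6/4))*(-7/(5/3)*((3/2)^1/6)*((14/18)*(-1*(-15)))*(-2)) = -1470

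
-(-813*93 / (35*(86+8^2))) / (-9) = -8401 / 5250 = -1.60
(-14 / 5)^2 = 196 / 25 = 7.84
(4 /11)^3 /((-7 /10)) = -640 /9317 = -0.07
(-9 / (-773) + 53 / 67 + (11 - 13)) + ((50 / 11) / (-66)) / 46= -1036737755 / 864806118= -1.20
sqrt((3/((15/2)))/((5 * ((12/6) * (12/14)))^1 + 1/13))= sqrt(716170)/3935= 0.22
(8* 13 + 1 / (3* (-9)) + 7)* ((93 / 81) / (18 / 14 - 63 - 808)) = -162533 / 1109538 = -0.15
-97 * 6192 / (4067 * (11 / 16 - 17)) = 1067776 / 117943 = 9.05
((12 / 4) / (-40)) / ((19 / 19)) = -3 / 40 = -0.08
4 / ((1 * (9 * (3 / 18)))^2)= 16 / 9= 1.78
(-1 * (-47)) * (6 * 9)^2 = 137052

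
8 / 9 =0.89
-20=-20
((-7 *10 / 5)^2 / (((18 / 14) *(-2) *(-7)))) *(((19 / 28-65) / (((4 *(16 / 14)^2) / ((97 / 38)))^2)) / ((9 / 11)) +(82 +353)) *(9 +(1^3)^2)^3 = 8685448490933375 / 1916338176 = 4532315.12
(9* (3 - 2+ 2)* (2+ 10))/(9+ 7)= 81/4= 20.25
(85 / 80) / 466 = 17 / 7456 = 0.00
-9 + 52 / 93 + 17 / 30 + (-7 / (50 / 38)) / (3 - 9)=-16246 / 2325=-6.99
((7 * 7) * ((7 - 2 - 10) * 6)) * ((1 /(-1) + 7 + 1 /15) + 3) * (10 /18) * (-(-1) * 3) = -66640 /3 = -22213.33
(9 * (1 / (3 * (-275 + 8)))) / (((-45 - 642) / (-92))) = -92 / 61143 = -0.00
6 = 6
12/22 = 6/11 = 0.55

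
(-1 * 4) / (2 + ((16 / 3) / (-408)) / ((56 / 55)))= -17136 / 8513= -2.01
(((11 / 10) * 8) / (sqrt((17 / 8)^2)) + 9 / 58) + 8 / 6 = 83263 / 14790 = 5.63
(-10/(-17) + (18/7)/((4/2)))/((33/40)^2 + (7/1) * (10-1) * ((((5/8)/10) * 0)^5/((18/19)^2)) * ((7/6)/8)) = 356800/129591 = 2.75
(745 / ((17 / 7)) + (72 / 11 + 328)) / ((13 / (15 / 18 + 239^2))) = 1053897825 / 374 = 2817908.62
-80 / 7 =-11.43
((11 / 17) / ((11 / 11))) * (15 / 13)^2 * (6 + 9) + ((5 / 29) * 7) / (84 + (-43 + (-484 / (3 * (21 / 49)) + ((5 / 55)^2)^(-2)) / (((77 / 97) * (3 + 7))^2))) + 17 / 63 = 816735986224936 / 61890874260579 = 13.20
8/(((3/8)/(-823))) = -52672/3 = -17557.33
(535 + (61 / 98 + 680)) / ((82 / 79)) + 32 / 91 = 122384273 / 104468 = 1171.50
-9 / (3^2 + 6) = -3 / 5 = -0.60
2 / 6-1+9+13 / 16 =439 / 48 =9.15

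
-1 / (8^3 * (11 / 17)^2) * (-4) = 289 / 15488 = 0.02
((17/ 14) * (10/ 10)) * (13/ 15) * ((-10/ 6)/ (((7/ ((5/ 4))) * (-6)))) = 1105/ 21168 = 0.05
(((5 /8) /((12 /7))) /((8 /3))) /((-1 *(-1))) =35 /256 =0.14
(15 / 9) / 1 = 5 / 3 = 1.67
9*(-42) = -378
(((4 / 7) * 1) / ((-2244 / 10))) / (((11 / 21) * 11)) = -10 / 22627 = -0.00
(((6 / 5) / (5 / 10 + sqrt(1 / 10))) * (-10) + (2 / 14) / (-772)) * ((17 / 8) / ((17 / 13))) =-2810093 / 43232 + 13 * sqrt(10) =-23.89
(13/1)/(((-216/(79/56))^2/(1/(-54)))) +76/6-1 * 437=-3352621112557/7900913664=-424.33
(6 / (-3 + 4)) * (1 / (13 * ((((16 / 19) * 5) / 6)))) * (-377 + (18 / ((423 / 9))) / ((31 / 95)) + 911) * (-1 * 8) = -266673816 / 94705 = -2815.84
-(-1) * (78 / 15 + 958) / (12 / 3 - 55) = -4816 / 255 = -18.89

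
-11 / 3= -3.67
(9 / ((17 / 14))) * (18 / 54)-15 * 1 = -213 / 17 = -12.53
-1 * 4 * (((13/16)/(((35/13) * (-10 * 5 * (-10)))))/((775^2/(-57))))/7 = 9633/294306250000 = 0.00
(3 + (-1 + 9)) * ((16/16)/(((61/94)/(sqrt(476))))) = 2068 * sqrt(119)/61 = 369.82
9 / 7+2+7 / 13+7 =985 / 91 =10.82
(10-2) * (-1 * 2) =-16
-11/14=-0.79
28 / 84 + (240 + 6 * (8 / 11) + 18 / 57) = 153623 / 627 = 245.01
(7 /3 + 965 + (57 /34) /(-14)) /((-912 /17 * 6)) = -1381181 /459648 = -3.00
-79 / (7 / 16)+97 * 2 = 94 / 7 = 13.43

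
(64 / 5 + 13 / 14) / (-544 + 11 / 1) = -961 / 37310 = -0.03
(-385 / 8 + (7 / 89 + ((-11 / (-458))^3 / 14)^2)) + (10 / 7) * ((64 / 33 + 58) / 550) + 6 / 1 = -12241448070779119370858761 / 292223794275686443779840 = -41.89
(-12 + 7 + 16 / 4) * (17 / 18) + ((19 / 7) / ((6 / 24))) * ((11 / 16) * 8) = 7405 / 126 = 58.77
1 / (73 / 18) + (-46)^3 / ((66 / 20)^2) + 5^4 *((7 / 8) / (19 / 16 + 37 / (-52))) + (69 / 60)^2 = -82544908429 / 10599600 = -7787.55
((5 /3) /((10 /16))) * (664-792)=-1024 /3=-341.33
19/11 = 1.73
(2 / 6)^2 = 1 / 9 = 0.11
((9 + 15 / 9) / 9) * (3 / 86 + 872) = 1199920 / 1161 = 1033.52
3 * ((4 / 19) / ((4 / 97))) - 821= -15308 / 19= -805.68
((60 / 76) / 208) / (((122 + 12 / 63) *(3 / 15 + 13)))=525 / 223098304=0.00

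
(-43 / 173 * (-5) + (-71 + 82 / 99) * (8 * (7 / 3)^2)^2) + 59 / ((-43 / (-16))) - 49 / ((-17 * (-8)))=-1079812607679253 / 8112854376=-133098.98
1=1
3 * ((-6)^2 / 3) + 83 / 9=407 / 9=45.22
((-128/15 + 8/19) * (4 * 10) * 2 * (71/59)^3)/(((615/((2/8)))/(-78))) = 86058984128/2399853615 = 35.86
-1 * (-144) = 144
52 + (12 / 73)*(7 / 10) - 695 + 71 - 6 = -210928 / 365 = -577.88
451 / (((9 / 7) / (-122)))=-385154 / 9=-42794.89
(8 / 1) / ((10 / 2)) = 8 / 5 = 1.60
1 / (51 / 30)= 10 / 17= 0.59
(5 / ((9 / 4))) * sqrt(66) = 20 * sqrt(66) / 9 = 18.05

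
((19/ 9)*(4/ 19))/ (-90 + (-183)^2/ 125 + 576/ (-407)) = 203500/ 80813457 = 0.00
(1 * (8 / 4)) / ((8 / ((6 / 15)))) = 1 / 10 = 0.10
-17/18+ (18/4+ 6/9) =38/9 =4.22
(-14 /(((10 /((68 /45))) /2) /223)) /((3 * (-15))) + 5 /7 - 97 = -5338178 /70875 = -75.32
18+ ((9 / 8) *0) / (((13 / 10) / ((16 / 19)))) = 18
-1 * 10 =-10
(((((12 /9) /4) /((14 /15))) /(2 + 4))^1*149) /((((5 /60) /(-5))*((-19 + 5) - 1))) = 745 /21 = 35.48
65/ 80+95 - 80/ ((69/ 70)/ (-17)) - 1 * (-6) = 1635601/ 1104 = 1481.52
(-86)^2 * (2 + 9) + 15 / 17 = 1383067 / 17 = 81356.88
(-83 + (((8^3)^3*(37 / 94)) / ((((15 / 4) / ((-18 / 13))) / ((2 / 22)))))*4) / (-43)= 238373474143 / 1445015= 164962.63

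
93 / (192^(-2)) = 3428352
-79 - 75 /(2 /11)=-491.50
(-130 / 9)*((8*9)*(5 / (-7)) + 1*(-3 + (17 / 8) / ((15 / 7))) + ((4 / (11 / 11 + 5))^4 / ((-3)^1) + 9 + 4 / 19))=744369769 / 1163484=639.78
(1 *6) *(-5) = -30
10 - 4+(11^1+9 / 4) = 77 / 4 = 19.25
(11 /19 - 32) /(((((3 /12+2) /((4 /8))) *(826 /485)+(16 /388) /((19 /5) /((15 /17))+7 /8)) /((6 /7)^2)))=-10802344860 /3589983481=-3.01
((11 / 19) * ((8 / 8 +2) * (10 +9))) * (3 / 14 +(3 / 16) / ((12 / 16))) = 429 / 28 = 15.32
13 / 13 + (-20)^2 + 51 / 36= 4829 / 12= 402.42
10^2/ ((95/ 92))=1840/ 19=96.84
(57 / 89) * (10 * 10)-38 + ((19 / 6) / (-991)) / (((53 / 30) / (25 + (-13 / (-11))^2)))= 14704540724 / 565620187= 26.00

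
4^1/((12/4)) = 1.33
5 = 5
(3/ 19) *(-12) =-36/ 19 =-1.89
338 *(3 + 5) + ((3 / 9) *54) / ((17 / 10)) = 46148 / 17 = 2714.59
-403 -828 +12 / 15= -6151 / 5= -1230.20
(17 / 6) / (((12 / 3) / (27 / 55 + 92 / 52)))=1.60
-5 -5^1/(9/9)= -10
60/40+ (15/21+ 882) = 884.21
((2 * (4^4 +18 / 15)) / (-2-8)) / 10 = -643 / 125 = -5.14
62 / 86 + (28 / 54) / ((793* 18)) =5973970 / 8286057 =0.72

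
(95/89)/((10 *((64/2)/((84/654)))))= 133/310432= 0.00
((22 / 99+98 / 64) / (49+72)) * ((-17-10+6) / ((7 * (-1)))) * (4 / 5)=101 / 2904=0.03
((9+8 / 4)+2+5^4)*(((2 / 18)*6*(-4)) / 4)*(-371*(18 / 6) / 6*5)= 1183490 / 3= 394496.67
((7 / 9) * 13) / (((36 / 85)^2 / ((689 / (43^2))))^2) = 2255046693956875 / 51680455743744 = 43.63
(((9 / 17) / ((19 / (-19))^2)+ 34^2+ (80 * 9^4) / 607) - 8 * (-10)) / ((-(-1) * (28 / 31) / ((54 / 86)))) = 1460.75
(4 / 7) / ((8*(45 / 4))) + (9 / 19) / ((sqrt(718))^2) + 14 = 60191339 / 4297230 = 14.01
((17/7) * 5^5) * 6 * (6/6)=318750/7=45535.71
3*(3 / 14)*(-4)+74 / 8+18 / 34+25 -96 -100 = -163.79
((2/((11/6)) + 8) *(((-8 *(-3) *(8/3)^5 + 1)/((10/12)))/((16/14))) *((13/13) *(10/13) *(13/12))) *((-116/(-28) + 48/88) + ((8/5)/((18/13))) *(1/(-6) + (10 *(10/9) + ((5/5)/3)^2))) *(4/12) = 714042608375/4763286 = 149905.47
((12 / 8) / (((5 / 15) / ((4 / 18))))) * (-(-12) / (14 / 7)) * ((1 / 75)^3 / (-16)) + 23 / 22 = 12937489 / 12375000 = 1.05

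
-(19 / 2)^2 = -361 / 4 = -90.25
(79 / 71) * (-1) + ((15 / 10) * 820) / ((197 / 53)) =4612927 / 13987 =329.80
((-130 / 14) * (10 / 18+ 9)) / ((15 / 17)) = -19006 / 189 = -100.56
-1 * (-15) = 15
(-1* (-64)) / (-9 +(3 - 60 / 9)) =-96 / 19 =-5.05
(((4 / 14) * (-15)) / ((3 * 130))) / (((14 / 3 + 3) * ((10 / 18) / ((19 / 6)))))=-171 / 20930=-0.01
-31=-31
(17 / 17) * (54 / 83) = 54 / 83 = 0.65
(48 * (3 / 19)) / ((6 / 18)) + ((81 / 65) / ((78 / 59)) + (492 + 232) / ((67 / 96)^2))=217663447923 / 144141790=1510.06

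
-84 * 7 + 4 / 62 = -18226 / 31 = -587.94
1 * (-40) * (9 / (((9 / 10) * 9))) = -400 / 9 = -44.44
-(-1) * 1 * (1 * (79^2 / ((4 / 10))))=31205 / 2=15602.50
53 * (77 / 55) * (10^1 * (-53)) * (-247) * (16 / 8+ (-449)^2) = 1958275175766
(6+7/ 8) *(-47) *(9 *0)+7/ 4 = 7/ 4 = 1.75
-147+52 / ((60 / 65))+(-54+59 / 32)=-13711 / 96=-142.82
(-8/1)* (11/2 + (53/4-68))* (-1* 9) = -3546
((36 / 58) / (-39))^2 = 36 / 142129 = 0.00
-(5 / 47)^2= -25 / 2209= -0.01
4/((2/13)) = 26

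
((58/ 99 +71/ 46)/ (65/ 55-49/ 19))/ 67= -184243/ 8099496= -0.02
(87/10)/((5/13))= 1131/50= 22.62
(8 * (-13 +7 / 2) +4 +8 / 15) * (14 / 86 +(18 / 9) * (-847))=15615824 / 129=121052.90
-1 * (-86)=86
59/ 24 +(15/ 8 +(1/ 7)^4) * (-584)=-62970637/ 57624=-1092.78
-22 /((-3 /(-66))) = -484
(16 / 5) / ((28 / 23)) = 92 / 35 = 2.63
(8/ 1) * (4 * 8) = 256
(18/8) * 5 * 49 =2205/4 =551.25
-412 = -412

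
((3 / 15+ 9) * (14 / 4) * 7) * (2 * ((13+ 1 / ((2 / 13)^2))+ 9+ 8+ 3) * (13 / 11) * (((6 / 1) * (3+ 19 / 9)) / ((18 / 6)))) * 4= 811430984 / 495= 1639254.51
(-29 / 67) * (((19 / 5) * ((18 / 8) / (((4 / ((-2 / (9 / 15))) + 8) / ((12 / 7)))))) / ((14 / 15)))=-223155 / 223244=-1.00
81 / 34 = 2.38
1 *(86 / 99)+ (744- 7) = 73049 / 99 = 737.87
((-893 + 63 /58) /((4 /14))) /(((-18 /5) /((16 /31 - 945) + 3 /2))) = -817697.53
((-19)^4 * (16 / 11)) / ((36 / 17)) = 8861828 / 99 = 89513.41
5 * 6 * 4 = 120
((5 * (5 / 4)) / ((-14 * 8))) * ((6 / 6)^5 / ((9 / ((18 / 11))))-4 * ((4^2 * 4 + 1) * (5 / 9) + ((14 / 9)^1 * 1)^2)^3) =16720284022525 / 1309470624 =12768.74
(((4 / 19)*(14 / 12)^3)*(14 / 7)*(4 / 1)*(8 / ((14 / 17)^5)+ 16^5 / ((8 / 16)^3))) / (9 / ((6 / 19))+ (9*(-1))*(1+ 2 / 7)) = 1127901516962 / 851067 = 1325279.35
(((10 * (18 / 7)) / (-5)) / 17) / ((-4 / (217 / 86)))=279 / 1462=0.19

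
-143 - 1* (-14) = -129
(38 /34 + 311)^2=28153636 /289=97417.43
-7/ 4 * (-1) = 7/ 4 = 1.75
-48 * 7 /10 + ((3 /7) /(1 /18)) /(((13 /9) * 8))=-59937 /1820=-32.93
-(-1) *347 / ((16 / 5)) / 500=347 / 1600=0.22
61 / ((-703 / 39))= -2379 / 703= -3.38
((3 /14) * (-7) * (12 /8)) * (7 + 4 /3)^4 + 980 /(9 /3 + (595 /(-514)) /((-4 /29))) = -9077073695 /843228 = -10764.67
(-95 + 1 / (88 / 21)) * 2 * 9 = -75051 / 44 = -1705.70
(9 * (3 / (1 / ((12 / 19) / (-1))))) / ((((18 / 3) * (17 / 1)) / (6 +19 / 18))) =-381 / 323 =-1.18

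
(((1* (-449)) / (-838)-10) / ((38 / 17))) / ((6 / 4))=-134827 / 47766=-2.82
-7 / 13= -0.54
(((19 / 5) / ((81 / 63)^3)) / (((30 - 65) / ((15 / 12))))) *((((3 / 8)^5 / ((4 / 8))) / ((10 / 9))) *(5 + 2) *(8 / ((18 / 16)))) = -6517 / 153600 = -0.04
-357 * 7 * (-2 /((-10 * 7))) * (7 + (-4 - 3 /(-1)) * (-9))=-1142.40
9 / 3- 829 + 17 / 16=-13199 / 16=-824.94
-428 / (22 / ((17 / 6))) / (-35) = 1819 / 1155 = 1.57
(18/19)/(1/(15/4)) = 3.55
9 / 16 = 0.56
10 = 10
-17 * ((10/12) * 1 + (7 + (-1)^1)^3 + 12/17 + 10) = -23209/6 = -3868.17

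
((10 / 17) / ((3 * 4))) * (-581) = -2905 / 102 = -28.48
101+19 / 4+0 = 423 / 4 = 105.75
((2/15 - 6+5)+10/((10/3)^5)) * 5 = -25271/6000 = -4.21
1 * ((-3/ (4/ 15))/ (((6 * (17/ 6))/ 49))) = -2205/ 68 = -32.43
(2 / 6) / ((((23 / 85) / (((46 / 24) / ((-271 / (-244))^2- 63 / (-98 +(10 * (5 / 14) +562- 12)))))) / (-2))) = -2689687640 / 623843919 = -4.31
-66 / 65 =-1.02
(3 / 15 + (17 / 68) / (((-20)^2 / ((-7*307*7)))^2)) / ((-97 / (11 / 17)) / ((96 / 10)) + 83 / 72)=-22415565051 / 916360000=-24.46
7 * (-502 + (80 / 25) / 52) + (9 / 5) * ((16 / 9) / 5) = -1141702 / 325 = -3512.93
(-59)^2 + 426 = 3907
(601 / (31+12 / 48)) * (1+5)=14424 / 125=115.39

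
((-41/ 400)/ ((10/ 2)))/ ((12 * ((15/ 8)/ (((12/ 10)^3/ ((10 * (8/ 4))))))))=-123/ 1562500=-0.00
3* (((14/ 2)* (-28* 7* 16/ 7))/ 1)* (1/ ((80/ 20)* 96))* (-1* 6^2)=882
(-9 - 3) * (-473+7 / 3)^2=-2658325.33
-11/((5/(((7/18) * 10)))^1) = -77/9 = -8.56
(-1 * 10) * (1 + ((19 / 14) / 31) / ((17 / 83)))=-44775 / 3689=-12.14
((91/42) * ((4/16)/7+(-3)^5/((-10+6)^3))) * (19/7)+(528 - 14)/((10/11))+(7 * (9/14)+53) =60722927/94080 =645.44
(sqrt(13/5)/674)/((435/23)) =23*sqrt(65)/1465950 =0.00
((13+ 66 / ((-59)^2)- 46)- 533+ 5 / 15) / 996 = -5907059 / 10401228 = -0.57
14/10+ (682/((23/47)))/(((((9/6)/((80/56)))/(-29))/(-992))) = 92212950581/2415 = 38183416.39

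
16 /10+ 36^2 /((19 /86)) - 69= 550877 /95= 5798.71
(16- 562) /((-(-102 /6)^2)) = 546 /289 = 1.89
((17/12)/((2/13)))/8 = 221/192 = 1.15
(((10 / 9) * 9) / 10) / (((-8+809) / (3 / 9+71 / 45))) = 86 / 36045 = 0.00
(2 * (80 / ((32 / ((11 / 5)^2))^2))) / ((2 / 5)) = 14641 / 1600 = 9.15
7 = 7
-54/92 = -27/46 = -0.59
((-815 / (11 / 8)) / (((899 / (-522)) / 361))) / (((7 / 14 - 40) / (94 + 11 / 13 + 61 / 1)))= -171670921920 / 350207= -490198.43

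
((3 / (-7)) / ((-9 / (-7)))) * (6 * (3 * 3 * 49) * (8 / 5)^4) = -3612672 / 625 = -5780.28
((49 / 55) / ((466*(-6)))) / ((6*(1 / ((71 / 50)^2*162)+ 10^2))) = -2223081 / 4186235042000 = -0.00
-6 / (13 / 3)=-18 / 13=-1.38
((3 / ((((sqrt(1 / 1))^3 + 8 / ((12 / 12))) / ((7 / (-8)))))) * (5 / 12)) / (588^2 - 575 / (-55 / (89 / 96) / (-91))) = -0.00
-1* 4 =-4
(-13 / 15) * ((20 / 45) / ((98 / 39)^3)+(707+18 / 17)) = -36821122949 / 60000990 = -613.68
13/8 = 1.62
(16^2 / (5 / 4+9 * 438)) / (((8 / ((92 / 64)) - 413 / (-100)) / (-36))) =-28262400 / 117240709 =-0.24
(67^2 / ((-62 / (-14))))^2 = 1027476.51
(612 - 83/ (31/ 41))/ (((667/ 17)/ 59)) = 15615707/ 20677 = 755.22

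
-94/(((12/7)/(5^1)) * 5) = -54.83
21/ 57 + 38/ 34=1.49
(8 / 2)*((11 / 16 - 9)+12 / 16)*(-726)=43923 / 2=21961.50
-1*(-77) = 77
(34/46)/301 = 17/6923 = 0.00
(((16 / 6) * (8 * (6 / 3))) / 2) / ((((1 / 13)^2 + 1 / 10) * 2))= 54080 / 537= 100.71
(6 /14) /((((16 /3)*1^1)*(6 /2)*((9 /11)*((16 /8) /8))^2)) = 121 /189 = 0.64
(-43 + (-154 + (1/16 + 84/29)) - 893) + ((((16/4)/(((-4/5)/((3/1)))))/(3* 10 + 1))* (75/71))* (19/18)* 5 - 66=-1180314211/1021264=-1155.74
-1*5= -5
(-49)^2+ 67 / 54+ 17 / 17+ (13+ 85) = 135067 / 54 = 2501.24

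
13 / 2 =6.50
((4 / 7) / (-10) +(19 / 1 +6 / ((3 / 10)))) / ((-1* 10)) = -1363 / 350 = -3.89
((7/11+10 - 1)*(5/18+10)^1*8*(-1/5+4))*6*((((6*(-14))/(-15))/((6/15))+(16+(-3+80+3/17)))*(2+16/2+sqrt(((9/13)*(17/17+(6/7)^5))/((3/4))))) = 2172348736*sqrt(39711)/192423+10861743680/561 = 21611114.38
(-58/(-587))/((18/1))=29/5283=0.01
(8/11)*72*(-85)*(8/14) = -2543.38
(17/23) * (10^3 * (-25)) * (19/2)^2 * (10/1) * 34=-13041125000/23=-567005434.78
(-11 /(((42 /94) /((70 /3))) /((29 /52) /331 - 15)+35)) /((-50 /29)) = 3870457943 /21232145210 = 0.18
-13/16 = -0.81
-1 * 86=-86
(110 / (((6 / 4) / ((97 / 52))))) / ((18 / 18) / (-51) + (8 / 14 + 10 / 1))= 634865 / 48971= 12.96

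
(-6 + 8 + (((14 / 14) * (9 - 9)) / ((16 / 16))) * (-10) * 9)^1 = 2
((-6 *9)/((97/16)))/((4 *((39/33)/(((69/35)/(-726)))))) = 2484/485485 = 0.01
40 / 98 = 20 / 49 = 0.41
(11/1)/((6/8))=44/3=14.67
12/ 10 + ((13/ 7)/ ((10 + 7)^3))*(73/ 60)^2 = 148638397/ 123807600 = 1.20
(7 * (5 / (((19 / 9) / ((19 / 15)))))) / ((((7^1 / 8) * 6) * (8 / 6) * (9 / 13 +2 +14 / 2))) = 13 / 42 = 0.31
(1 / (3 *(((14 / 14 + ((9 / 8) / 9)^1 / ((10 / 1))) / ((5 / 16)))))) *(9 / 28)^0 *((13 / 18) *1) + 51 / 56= 120637 / 122472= 0.99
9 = 9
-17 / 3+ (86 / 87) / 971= -159539 / 28159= -5.67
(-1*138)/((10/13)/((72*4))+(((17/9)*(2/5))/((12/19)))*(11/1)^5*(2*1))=-3875040/10820050459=-0.00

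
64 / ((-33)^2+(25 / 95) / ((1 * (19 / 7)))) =5776 / 98291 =0.06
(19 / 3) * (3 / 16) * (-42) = -399 / 8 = -49.88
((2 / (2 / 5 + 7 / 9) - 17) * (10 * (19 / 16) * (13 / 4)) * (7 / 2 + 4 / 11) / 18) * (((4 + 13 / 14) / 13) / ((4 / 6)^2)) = -451868925 / 4178944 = -108.13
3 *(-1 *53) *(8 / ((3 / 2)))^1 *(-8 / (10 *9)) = 3392 / 45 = 75.38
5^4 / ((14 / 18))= 5625 / 7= 803.57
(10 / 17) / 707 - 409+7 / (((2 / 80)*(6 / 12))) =1814879 / 12019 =151.00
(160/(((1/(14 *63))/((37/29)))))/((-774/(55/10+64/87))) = -157368400/108489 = -1450.55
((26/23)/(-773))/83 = -26/1475657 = -0.00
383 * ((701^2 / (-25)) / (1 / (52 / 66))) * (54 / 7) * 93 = -8191503318492 / 1925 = -4255326399.22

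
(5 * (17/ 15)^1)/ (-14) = -0.40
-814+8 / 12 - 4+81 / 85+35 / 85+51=-195067 / 255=-764.97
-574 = -574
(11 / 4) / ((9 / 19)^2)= 3971 / 324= 12.26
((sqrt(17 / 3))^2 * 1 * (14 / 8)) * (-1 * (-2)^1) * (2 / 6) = 119 / 18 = 6.61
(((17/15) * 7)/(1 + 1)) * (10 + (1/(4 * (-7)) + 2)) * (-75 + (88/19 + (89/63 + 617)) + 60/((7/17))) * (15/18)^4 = 15878.00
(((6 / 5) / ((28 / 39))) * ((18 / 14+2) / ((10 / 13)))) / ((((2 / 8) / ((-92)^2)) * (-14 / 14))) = -296096112 / 1225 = -241711.11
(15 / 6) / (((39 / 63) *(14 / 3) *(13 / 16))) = 180 / 169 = 1.07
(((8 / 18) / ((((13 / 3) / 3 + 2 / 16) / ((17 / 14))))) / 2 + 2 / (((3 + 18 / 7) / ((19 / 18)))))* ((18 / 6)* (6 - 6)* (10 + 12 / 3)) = 0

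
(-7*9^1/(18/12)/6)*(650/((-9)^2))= -4550/81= -56.17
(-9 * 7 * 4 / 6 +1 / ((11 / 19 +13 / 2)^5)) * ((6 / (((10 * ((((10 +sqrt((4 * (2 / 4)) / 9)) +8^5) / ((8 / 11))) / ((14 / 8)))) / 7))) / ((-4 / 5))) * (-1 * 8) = -5130768260359221432120 / 74908568992192399619903 +52176950600598180 * sqrt(2) / 74908568992192399619903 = -0.07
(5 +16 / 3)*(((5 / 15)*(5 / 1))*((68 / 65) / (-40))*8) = -2108 / 585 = -3.60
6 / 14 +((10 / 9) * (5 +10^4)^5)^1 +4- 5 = 779724167639131968746 / 7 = 111389166805590281249.43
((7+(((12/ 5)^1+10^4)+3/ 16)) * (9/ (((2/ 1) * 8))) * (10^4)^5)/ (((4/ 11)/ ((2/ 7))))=3096716132812500000000000/ 7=442388018973214285714285.70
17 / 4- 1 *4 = 1 / 4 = 0.25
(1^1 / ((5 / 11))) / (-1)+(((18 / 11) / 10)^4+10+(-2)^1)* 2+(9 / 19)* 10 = 18.54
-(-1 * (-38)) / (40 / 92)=-437 / 5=-87.40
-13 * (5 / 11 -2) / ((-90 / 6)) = -221 / 165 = -1.34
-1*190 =-190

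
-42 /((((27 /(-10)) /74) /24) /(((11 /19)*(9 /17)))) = 2735040 /323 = 8467.62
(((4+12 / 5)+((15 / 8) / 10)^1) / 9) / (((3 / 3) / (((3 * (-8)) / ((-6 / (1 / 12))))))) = 527 / 2160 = 0.24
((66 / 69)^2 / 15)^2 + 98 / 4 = 3085715537 / 125928450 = 24.50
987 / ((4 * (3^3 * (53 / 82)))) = 13489 / 954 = 14.14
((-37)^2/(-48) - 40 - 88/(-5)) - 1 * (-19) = -7661/240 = -31.92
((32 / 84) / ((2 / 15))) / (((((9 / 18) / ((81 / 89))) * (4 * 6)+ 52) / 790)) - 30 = 1425 / 308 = 4.63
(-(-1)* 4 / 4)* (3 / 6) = 1 / 2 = 0.50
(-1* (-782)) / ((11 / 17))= 13294 / 11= 1208.55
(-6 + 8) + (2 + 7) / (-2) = -5 / 2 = -2.50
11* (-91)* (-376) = 376376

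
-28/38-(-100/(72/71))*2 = 33599/171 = 196.49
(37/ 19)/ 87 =37/ 1653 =0.02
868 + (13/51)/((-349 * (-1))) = 15449545/17799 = 868.00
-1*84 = -84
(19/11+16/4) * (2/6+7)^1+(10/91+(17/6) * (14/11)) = 137285/3003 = 45.72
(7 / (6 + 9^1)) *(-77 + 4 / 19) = -10213 / 285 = -35.84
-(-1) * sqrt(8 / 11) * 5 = 10 * sqrt(22) / 11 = 4.26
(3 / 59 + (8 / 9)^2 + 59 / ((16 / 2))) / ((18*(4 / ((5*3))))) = 1570565 / 917568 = 1.71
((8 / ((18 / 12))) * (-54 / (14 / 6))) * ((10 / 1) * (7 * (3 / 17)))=-25920 / 17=-1524.71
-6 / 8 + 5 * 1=17 / 4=4.25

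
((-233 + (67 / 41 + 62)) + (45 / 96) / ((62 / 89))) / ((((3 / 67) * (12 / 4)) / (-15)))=4596923935 / 244032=18837.38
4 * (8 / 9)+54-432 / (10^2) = 11978 / 225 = 53.24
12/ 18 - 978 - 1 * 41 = -3055/ 3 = -1018.33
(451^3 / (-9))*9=-91733851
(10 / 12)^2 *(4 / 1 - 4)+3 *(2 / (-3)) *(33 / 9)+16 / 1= 26 / 3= 8.67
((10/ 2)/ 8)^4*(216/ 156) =5625/ 26624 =0.21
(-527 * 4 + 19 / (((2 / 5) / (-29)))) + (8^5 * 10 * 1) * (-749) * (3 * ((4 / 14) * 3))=-1262230331 / 2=-631115165.50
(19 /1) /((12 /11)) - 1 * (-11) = 341 /12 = 28.42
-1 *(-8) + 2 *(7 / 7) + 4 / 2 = 12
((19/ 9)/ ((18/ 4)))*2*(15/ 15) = 76/ 81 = 0.94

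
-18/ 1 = -18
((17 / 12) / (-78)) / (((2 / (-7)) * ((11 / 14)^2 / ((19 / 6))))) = 110789 / 339768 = 0.33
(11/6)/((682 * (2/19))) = 19/744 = 0.03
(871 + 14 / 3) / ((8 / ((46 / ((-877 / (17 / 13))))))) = -1027157 / 136812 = -7.51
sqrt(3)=1.73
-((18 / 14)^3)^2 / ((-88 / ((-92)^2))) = 562264578 / 1294139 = 434.47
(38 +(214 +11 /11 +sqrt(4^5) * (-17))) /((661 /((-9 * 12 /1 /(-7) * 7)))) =-31428 /661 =-47.55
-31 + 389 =358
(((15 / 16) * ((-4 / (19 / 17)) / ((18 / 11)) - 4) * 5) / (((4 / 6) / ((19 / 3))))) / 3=-13225 / 144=-91.84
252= 252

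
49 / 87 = 0.56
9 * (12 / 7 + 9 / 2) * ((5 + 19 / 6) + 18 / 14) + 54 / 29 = 3015477 / 5684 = 530.52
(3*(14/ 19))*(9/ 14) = 27/ 19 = 1.42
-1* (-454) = 454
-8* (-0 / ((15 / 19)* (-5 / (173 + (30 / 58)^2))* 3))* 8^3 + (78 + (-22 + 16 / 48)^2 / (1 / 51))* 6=144118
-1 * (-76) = 76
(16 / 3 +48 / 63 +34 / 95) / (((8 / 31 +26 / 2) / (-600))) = -15963760 / 54663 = -292.04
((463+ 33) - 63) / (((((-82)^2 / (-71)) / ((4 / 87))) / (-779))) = 584117 / 3567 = 163.76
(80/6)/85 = 8/51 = 0.16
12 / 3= 4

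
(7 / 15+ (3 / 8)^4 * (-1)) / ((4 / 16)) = 27457 / 15360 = 1.79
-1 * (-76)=76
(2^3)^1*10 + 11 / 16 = 80.69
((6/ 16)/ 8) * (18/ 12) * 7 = 63/ 128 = 0.49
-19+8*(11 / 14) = -89 / 7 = -12.71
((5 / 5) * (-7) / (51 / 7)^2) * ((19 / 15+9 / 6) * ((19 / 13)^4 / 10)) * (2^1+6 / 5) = -14840434196 / 27857685375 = -0.53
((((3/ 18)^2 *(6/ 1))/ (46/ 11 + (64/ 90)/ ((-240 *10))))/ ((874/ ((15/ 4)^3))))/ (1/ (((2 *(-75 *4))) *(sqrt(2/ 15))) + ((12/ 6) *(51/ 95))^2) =7161760546875 *sqrt(30)/ 4749017324725423456 + 309602313281250/ 148406791397669483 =0.00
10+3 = 13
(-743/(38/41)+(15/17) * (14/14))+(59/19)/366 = -47332540/59109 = -800.77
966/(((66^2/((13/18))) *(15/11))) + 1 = 1.12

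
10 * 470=4700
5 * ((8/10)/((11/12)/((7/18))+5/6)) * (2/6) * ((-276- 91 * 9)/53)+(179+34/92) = 27888941/163346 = 170.74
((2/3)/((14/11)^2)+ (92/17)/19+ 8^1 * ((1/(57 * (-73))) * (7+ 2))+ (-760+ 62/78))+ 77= -681.53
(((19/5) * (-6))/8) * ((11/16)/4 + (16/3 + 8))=-49267/1280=-38.49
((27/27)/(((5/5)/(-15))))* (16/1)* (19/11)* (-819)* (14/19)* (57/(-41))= -156854880/451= -347793.53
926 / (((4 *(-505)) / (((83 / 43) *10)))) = -38429 / 4343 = -8.85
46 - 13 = 33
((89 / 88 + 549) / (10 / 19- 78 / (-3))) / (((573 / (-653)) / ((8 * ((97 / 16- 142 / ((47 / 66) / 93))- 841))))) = 2917165142898221 / 796295808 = 3663418.94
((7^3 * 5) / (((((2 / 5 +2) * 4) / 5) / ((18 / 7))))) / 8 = 18375 / 64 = 287.11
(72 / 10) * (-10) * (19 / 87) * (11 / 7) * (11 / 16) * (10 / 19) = -1815 / 203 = -8.94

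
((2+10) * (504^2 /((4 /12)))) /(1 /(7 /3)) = 21337344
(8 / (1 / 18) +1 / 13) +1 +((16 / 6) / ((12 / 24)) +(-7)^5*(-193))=126512155 / 39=3243901.41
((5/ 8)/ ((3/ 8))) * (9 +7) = 26.67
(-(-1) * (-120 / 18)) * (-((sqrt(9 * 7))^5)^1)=79380 * sqrt(7)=210019.74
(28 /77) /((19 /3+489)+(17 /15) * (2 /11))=15 /20441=0.00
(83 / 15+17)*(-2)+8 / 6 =-656 / 15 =-43.73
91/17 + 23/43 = 4304/731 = 5.89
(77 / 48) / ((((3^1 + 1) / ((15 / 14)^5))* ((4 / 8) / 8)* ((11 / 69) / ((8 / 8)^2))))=17465625 / 307328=56.83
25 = 25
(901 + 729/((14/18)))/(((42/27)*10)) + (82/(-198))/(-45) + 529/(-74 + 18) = 189896191/1746360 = 108.74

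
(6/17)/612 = 1/1734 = 0.00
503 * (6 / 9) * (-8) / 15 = -8048 / 45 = -178.84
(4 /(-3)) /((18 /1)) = -2 /27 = -0.07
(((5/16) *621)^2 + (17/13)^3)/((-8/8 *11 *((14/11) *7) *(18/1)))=-21182589653/992130048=-21.35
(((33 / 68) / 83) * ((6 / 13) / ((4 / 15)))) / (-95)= -297 / 2788136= -0.00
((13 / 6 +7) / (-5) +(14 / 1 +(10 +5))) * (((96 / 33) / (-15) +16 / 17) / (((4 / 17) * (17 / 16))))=683296 / 8415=81.20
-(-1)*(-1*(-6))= 6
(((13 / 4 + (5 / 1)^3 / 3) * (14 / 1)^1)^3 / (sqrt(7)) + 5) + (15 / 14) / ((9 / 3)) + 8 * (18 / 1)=2091 / 14 + 7672950131 * sqrt(7) / 216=93984954.31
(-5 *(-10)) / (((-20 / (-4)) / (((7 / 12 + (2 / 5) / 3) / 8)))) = 43 / 48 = 0.90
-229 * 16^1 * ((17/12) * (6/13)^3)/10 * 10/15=-373728/10985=-34.02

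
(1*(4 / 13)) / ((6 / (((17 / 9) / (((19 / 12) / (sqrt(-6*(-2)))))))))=272*sqrt(3) / 2223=0.21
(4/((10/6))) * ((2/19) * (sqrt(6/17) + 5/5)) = 24 * sqrt(102)/1615 + 24/95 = 0.40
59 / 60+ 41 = 2519 / 60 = 41.98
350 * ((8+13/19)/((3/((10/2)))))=96250/19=5065.79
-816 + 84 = -732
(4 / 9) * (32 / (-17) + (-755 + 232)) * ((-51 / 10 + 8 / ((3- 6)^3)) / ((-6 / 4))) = -52003244 / 61965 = -839.24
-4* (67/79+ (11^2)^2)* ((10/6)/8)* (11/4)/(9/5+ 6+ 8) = -159047075/74892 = -2123.69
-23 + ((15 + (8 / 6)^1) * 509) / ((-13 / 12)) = -100063 / 13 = -7697.15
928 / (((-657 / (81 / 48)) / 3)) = -522 / 73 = -7.15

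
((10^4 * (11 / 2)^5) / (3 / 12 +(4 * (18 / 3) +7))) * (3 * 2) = 9663060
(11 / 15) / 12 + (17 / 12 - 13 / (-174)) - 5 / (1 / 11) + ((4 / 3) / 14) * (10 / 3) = -53927 / 1015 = -53.13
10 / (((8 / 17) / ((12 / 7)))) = 255 / 7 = 36.43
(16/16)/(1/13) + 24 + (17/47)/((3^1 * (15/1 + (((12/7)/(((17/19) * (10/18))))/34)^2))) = 8013752557892/216540898191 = 37.01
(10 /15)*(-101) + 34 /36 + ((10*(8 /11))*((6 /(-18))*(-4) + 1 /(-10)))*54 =82759 /198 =417.97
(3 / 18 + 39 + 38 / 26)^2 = 10042561 / 6084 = 1650.65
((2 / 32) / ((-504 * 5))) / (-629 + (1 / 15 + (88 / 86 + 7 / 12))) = 43 / 1087634016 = 0.00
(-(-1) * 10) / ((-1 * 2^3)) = -5 / 4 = -1.25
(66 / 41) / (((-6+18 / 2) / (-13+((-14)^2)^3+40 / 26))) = 2153444018 / 533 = 4040232.68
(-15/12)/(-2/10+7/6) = -75/58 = -1.29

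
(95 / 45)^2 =361 / 81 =4.46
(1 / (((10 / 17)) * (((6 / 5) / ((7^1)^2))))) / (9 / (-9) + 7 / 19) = -15827 / 144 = -109.91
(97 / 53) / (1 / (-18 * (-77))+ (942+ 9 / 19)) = 2554398 / 1315413413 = 0.00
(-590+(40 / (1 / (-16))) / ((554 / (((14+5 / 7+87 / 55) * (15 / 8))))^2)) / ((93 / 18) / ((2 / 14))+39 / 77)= -1615752908400 / 100101497419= -16.14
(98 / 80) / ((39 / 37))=1813 / 1560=1.16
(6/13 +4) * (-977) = -56666/13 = -4358.92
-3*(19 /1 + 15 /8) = -501 /8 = -62.62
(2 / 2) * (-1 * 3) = -3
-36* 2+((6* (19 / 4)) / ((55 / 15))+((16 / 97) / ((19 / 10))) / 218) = -64.23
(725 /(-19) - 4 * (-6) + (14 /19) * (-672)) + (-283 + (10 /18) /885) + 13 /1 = -23587532 /30267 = -779.32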